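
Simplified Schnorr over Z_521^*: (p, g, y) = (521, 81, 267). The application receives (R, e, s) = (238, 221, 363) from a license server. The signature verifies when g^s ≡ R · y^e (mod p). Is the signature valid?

g^s mod p:
81^363 mod 521 = 468
R · y^e mod p:
267^221 mod 521 = 396
238·396 = 94248 ≡ 468 (mod 521)
468 ≡ 468 (mod 521); signature holds.

valid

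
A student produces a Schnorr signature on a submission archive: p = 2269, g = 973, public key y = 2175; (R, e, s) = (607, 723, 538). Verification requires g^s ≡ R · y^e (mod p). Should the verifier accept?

reject

g^s mod p:
Squares mod 2269: 973^1≡973, 973^2≡556, 973^4≡552, 973^8≡658, 973^16≡1854, 973^32≡2050, 973^64≡312, 973^128≡2046, 973^256≡2080, 973^512≡1686
538 = 512 + 16 + 8 + 2, so 973^538 ≡ 1686·1854·658·556 ≡ 2118 (mod 2269)
R · y^e mod p:
Squares mod 2269: 2175^1≡2175, 2175^2≡2029, 2175^4≡875, 2175^8≡972, 2175^16≡880, 2175^32≡671, 2175^64≡979, 2175^128≡923, 2175^256≡1054, 2175^512≡1375
723 = 512 + 128 + 64 + 16 + 2 + 1, so 2175^723 ≡ 1375·923·979·880·2029·2175 ≡ 1709 (mod 2269)
607·1709 = 1037363 ≡ 430 (mod 2269)
2118 ≠ 430; the check fails.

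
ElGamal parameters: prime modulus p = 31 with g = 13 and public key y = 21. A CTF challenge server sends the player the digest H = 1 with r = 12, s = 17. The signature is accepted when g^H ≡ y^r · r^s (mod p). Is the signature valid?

Left side g^H mod p:
13^1 mod 31 = 13
Right side y^r · r^s mod p:
21^2 = 441 ≡ 7
21^4 ≡ 7^2 = 49 ≡ 18
21^8 ≡ 18^2 = 324 ≡ 14
12 = 8 + 4, so 21^12 ≡ 14·18 ≡ 4 (mod 31)
12^2 = 144 ≡ 20
12^4 ≡ 20^2 = 400 ≡ 28
12^8 ≡ 28^2 = 784 ≡ 9
12^16 ≡ 9^2 = 81 ≡ 19
17 = 16 + 1, so 12^17 ≡ 19·12 ≡ 11 (mod 31)
4·11 = 44 ≡ 13 (mod 31)
13 ≡ 13 (mod 31), so the signature is genuine.

valid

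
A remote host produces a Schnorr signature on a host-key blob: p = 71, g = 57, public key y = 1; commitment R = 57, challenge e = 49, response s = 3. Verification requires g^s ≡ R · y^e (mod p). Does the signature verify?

does not verify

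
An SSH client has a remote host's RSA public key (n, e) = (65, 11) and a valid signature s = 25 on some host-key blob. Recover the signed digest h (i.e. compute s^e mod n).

25

Squares mod 65: s^1≡25, s^2≡40, s^4≡40, s^8≡40
11 = 8 + 2 + 1, so s^11 ≡ 40·40·25 ≡ 25 (mod 65)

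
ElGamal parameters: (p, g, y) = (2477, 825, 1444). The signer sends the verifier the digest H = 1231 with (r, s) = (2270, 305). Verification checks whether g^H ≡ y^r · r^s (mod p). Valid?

yes

Left side g^H mod p:
Squares mod 2477: 825^1≡825, 825^2≡1927, 825^4≡306, 825^8≡1987, 825^16≡2308, 825^32≡1314, 825^64≡127, 825^128≡1267, 825^256≡193, 825^512≡94, 825^1024≡1405
1231 = 1024 + 128 + 64 + 8 + 4 + 2 + 1, so 825^1231 ≡ 1405·1267·127·1987·306·1927·825 ≡ 428 (mod 2477)
Right side y^r · r^s mod p:
Squares mod 2477: 1444^1≡1444, 1444^2≡1979, 1444^4≡304, 1444^8≡767, 1444^16≡1240, 1444^32≡1860, 1444^64≡1708, 1444^128≡1835, 1444^256≡982, 1444^512≡771, 1444^1024≡2438, 1444^2048≡1521
2270 = 2048 + 128 + 64 + 16 + 8 + 4 + 2, so 1444^2270 ≡ 1521·1835·1708·1240·767·304·1979 ≡ 2288 (mod 2477)
Squares mod 2477: 2270^1≡2270, 2270^2≡740, 2270^4≡183, 2270^8≡1288, 2270^16≡1831, 2270^32≡1180, 2270^64≡326, 2270^128≡2242, 2270^256≡731
305 = 256 + 32 + 16 + 1, so 2270^305 ≡ 731·1180·1831·2270 ≡ 1269 (mod 2477)
2288·1269 = 2903472 ≡ 428 (mod 2477)
428 ≡ 428 (mod 2477), so the signature is genuine.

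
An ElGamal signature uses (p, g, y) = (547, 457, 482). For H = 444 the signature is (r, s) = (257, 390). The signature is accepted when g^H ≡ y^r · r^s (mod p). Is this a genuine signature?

genuine

Left side g^H mod p:
457^2 = 208849 ≡ 442
457^4 ≡ 442^2 = 195364 ≡ 85
457^8 ≡ 85^2 = 7225 ≡ 114
457^16 ≡ 114^2 = 12996 ≡ 415
457^32 ≡ 415^2 = 172225 ≡ 467
457^64 ≡ 467^2 = 218089 ≡ 383
457^128 ≡ 383^2 = 146689 ≡ 93
457^256 ≡ 93^2 = 8649 ≡ 444
444 = 256 + 128 + 32 + 16 + 8 + 4, so 457^444 ≡ 444·93·467·415·114·85 ≡ 315 (mod 547)
Right side y^r · r^s mod p:
482^2 = 232324 ≡ 396
482^4 ≡ 396^2 = 156816 ≡ 374
482^8 ≡ 374^2 = 139876 ≡ 391
482^16 ≡ 391^2 = 152881 ≡ 268
482^32 ≡ 268^2 = 71824 ≡ 167
482^64 ≡ 167^2 = 27889 ≡ 539
482^128 ≡ 539^2 = 290521 ≡ 64
482^256 ≡ 64^2 = 4096 ≡ 267
257 = 256 + 1, so 482^257 ≡ 267·482 ≡ 149 (mod 547)
257^2 = 66049 ≡ 409
257^4 ≡ 409^2 = 167281 ≡ 446
257^8 ≡ 446^2 = 198916 ≡ 355
257^16 ≡ 355^2 = 126025 ≡ 215
257^32 ≡ 215^2 = 46225 ≡ 277
257^64 ≡ 277^2 = 76729 ≡ 149
257^128 ≡ 149^2 = 22201 ≡ 321
257^256 ≡ 321^2 = 103041 ≡ 205
390 = 256 + 128 + 4 + 2, so 257^390 ≡ 205·321·446·409 ≡ 182 (mod 547)
149·182 = 27118 ≡ 315 (mod 547)
315 ≡ 315 (mod 547), so the signature is genuine.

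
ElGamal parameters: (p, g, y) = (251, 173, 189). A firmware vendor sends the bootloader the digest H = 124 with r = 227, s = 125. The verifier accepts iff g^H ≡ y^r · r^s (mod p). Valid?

yes

Left side g^H mod p:
173^124 mod 251 = 74
Right side y^r · r^s mod p:
189^227 mod 251 = 74
227^125 mod 251 = 1
74·1 = 74 ≡ 74 (mod 251)
74 ≡ 74 (mod 251), so the signature is genuine.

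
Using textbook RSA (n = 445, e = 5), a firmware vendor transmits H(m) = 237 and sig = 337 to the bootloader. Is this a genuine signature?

genuine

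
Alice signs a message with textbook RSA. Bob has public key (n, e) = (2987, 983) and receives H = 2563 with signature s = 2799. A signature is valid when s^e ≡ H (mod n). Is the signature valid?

valid

Squares mod 2987: s^1≡2799, s^2≡2487, s^4≡2079, s^8≡52, s^16≡2704, s^32≡2427, s^64≡2952, s^128≡1225, s^256≡1151, s^512≡1560
983 = 512 + 256 + 128 + 64 + 16 + 4 + 2 + 1, so s^983 ≡ 1560·1151·1225·2952·2704·2079·2487·2799 ≡ 2563 (mod 2987)
Since 2563 equals the digest 2563, verification succeeds.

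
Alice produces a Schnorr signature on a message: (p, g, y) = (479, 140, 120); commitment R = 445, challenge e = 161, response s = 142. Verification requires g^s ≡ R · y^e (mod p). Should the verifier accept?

g^s mod p:
140^2 = 19600 ≡ 440
140^4 ≡ 440^2 = 193600 ≡ 84
140^8 ≡ 84^2 = 7056 ≡ 350
140^16 ≡ 350^2 = 122500 ≡ 355
140^32 ≡ 355^2 = 126025 ≡ 48
140^64 ≡ 48^2 = 2304 ≡ 388
140^128 ≡ 388^2 = 150544 ≡ 138
142 = 128 + 8 + 4 + 2, so 140^142 ≡ 138·350·84·440 ≡ 144 (mod 479)
R · y^e mod p:
120^2 = 14400 ≡ 30
120^4 ≡ 30^2 = 900 ≡ 421
120^8 ≡ 421^2 = 177241 ≡ 11
120^16 ≡ 11^2 = 121
120^32 ≡ 121^2 = 14641 ≡ 271
120^64 ≡ 271^2 = 73441 ≡ 154
120^128 ≡ 154^2 = 23716 ≡ 245
161 = 128 + 32 + 1, so 120^161 ≡ 245·271·120 ≡ 193 (mod 479)
445·193 = 85885 ≡ 144 (mod 479)
144 ≡ 144 (mod 479); signature holds.

accept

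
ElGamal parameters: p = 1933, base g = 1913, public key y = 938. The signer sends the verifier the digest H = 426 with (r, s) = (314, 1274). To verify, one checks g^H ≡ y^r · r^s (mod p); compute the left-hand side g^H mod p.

1789

1913^2 = 3659569 ≡ 400
1913^4 ≡ 400^2 = 160000 ≡ 1494
1913^8 ≡ 1494^2 = 2232036 ≡ 1354
1913^16 ≡ 1354^2 = 1833316 ≡ 832
1913^32 ≡ 832^2 = 692224 ≡ 210
1913^64 ≡ 210^2 = 44100 ≡ 1574
1913^128 ≡ 1574^2 = 2477476 ≡ 1303
1913^256 ≡ 1303^2 = 1697809 ≡ 635
426 = 256 + 128 + 32 + 8 + 2, so 1913^426 ≡ 635·1303·210·1354·400 ≡ 1789 (mod 1933)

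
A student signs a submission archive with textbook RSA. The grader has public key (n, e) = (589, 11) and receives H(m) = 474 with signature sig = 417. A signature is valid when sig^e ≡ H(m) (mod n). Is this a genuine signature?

genuine

Squares mod 589: sig^1≡417, sig^2≡134, sig^4≡286, sig^8≡514
11 = 8 + 2 + 1, so sig^11 ≡ 514·134·417 ≡ 474 (mod 589)
sig^11 mod 589 = 474 matches H(m).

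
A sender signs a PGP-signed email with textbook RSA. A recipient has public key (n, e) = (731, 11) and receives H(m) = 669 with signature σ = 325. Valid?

no

Squares mod 731: σ^1≡325, σ^2≡361, σ^4≡203, σ^8≡273
11 = 8 + 2 + 1, so σ^11 ≡ 273·361·325 ≡ 229 (mod 731)
σ^11 mod 731 = 229, but H(m) = 669.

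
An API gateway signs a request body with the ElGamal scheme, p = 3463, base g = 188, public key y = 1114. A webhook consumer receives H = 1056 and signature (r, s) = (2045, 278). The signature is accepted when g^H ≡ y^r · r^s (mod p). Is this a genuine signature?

forged

Left side g^H mod p:
188^2 = 35344 ≡ 714
188^4 ≡ 714^2 = 509796 ≡ 735
188^8 ≡ 735^2 = 540225 ≡ 3460
188^16 ≡ 3460^2 = 11971600 ≡ 9
188^32 ≡ 9^2 = 81
188^64 ≡ 81^2 = 6561 ≡ 3098
188^128 ≡ 3098^2 = 9597604 ≡ 1631
188^256 ≡ 1631^2 = 2660161 ≡ 577
188^512 ≡ 577^2 = 332929 ≡ 481
188^1024 ≡ 481^2 = 231361 ≡ 2803
1056 = 1024 + 32, so 188^1056 ≡ 2803·81 ≡ 1948 (mod 3463)
Right side y^r · r^s mod p:
1114^2 = 1240996 ≡ 1242
1114^4 ≡ 1242^2 = 1542564 ≡ 1529
1114^8 ≡ 1529^2 = 2337841 ≡ 316
1114^16 ≡ 316^2 = 99856 ≡ 2892
1114^32 ≡ 2892^2 = 8363664 ≡ 519
1114^64 ≡ 519^2 = 269361 ≡ 2710
1114^128 ≡ 2710^2 = 7344100 ≡ 2540
1114^256 ≡ 2540^2 = 6451600 ≡ 31
1114^512 ≡ 31^2 = 961
1114^1024 ≡ 961^2 = 923521 ≡ 2363
2045 = 1024 + 512 + 256 + 128 + 64 + 32 + 16 + 8 + 4 + 1, so 1114^2045 ≡ 2363·961·31·2540·2710·519·2892·316·1529·1114 ≡ 461 (mod 3463)
2045^2 = 4182025 ≡ 2184
2045^4 ≡ 2184^2 = 4769856 ≡ 1305
2045^8 ≡ 1305^2 = 1703025 ≡ 2692
2045^16 ≡ 2692^2 = 7246864 ≡ 2268
2045^32 ≡ 2268^2 = 5143824 ≡ 1269
2045^64 ≡ 1269^2 = 1610361 ≡ 66
2045^128 ≡ 66^2 = 4356 ≡ 893
2045^256 ≡ 893^2 = 797449 ≡ 959
278 = 256 + 16 + 4 + 2, so 2045^278 ≡ 959·2268·1305·2184 ≡ 293 (mod 3463)
461·293 = 135073 ≡ 16 (mod 3463)
1948 ≠ 16, so verification fails.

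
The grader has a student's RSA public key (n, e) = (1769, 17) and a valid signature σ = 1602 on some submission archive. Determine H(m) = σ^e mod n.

σ^2 ≡ 1602^2 = 2566404 ≡ 1354
σ^4 ≡ 1354^2 = 1833316 ≡ 632
σ^8 ≡ 632^2 = 399424 ≡ 1399
σ^16 ≡ 1399^2 = 1957201 ≡ 687
17 = 16 + 1, so σ^17 ≡ 687·1602 ≡ 256 (mod 1769)

256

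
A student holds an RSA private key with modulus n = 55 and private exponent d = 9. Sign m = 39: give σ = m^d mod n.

m^2 ≡ 39^2 = 1521 ≡ 36
m^4 ≡ 36^2 = 1296 ≡ 31
m^8 ≡ 31^2 = 961 ≡ 26
9 = 8 + 1, so m^9 ≡ 26·39 ≡ 24 (mod 55)

24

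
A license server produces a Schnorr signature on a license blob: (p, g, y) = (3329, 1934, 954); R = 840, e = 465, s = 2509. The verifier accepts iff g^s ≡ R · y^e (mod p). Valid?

g^s mod p:
1934^2509 mod 3329 = 2037
R · y^e mod p:
954^465 mod 3329 = 585
840·585 = 491400 ≡ 2037 (mod 3329)
2037 ≡ 2037 (mod 3329); signature holds.

yes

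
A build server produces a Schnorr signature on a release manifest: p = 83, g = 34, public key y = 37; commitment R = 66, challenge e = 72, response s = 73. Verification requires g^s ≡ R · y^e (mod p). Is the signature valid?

valid

g^s mod p:
Squares mod 83: 34^1≡34, 34^2≡77, 34^4≡36, 34^8≡51, 34^16≡28, 34^32≡37, 34^64≡41
73 = 64 + 8 + 1, so 34^73 ≡ 41·51·34 ≡ 46 (mod 83)
R · y^e mod p:
Squares mod 83: 37^1≡37, 37^2≡41, 37^4≡21, 37^8≡26, 37^16≡12, 37^32≡61, 37^64≡69
72 = 64 + 8, so 37^72 ≡ 69·26 ≡ 51 (mod 83)
66·51 = 3366 ≡ 46 (mod 83)
46 ≡ 46 (mod 83); signature holds.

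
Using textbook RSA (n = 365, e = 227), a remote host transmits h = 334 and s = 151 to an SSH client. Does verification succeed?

fails

s^227 mod 365 = 31
31 ≠ 334, so verification fails.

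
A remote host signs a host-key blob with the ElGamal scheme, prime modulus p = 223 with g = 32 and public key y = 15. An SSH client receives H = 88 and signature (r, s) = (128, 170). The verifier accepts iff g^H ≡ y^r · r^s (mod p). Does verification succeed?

passes

Left side g^H mod p:
32^2 = 1024 ≡ 132
32^4 ≡ 132^2 = 17424 ≡ 30
32^8 ≡ 30^2 = 900 ≡ 8
32^16 ≡ 8^2 = 64
32^32 ≡ 64^2 = 4096 ≡ 82
32^64 ≡ 82^2 = 6724 ≡ 34
88 = 64 + 16 + 8, so 32^88 ≡ 34·64·8 ≡ 14 (mod 223)
Right side y^r · r^s mod p:
15^2 = 225 ≡ 2
15^4 ≡ 2^2 = 4
15^8 ≡ 4^2 = 16
15^16 ≡ 16^2 = 256 ≡ 33
15^32 ≡ 33^2 = 1089 ≡ 197
15^64 ≡ 197^2 = 38809 ≡ 7
15^128 ≡ 7^2 = 49
128^2 = 16384 ≡ 105
128^4 ≡ 105^2 = 11025 ≡ 98
128^8 ≡ 98^2 = 9604 ≡ 15
128^16 ≡ 15^2 = 225 ≡ 2
128^32 ≡ 2^2 = 4
128^64 ≡ 4^2 = 16
128^128 ≡ 16^2 = 256 ≡ 33
170 = 128 + 32 + 8 + 2, so 128^170 ≡ 33·4·15·105 ≡ 64 (mod 223)
49·64 = 3136 ≡ 14 (mod 223)
14 ≡ 14 (mod 223), so the signature is genuine.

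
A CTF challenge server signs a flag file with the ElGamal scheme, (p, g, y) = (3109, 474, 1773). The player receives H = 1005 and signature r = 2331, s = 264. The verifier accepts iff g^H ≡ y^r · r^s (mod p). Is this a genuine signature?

genuine

Left side g^H mod p:
474^1005 mod 3109 = 786
Right side y^r · r^s mod p:
1773^2331 mod 3109 = 3108
2331^264 mod 3109 = 2323
3108·2323 = 7219884 ≡ 786 (mod 3109)
786 ≡ 786 (mod 3109), so the signature is genuine.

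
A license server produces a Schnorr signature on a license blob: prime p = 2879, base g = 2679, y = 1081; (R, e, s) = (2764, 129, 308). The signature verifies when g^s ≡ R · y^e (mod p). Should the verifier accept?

reject

g^s mod p:
Squares mod 2879: 2679^1≡2679, 2679^2≡2573, 2679^4≡1508, 2679^8≡2533, 2679^16≡1677, 2679^32≡2425, 2679^64≡1707, 2679^128≡301, 2679^256≡1352
308 = 256 + 32 + 16 + 4, so 2679^308 ≡ 1352·2425·1677·1508 ≡ 333 (mod 2879)
R · y^e mod p:
Squares mod 2879: 1081^1≡1081, 1081^2≡2566, 1081^4≡83, 1081^8≡1131, 1081^16≡885, 1081^32≡137, 1081^64≡1495, 1081^128≡921
129 = 128 + 1, so 1081^129 ≡ 921·1081 ≡ 2346 (mod 2879)
2764·2346 = 6484344 ≡ 836 (mod 2879)
333 ≠ 836; the check fails.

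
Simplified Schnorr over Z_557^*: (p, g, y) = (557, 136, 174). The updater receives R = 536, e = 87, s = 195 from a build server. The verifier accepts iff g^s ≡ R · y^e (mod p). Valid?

no

g^s mod p:
136^2 = 18496 ≡ 115
136^4 ≡ 115^2 = 13225 ≡ 414
136^8 ≡ 414^2 = 171396 ≡ 397
136^16 ≡ 397^2 = 157609 ≡ 535
136^32 ≡ 535^2 = 286225 ≡ 484
136^64 ≡ 484^2 = 234256 ≡ 316
136^128 ≡ 316^2 = 99856 ≡ 153
195 = 128 + 64 + 2 + 1, so 136^195 ≡ 153·316·115·136 ≡ 129 (mod 557)
R · y^e mod p:
174^2 = 30276 ≡ 198
174^4 ≡ 198^2 = 39204 ≡ 214
174^8 ≡ 214^2 = 45796 ≡ 122
174^16 ≡ 122^2 = 14884 ≡ 402
174^32 ≡ 402^2 = 161604 ≡ 74
174^64 ≡ 74^2 = 5476 ≡ 463
87 = 64 + 16 + 4 + 2 + 1, so 174^87 ≡ 463·402·214·198·174 ≡ 337 (mod 557)
536·337 = 180632 ≡ 164 (mod 557)
129 ≠ 164; the check fails.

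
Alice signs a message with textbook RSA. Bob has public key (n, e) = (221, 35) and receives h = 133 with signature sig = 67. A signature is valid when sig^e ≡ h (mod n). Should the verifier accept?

reject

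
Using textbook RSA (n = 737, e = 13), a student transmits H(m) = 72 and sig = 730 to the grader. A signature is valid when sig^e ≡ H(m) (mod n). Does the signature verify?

sig^2 ≡ 730^2 = 532900 ≡ 49
sig^4 ≡ 49^2 = 2401 ≡ 190
sig^8 ≡ 190^2 = 36100 ≡ 724
13 = 8 + 4 + 1, so sig^13 ≡ 724·190·730 ≡ 339 (mod 737)
sig^13 mod 737 = 339, but H(m) = 72.

does not verify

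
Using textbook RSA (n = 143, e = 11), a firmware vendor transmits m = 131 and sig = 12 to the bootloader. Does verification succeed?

fails

sig^11 mod 143 = 12
12 ≠ 131, so verification fails.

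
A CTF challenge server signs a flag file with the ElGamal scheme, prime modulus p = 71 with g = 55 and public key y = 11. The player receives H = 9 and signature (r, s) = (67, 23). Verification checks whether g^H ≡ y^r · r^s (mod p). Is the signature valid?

Left side g^H mod p:
55^9 mod 71 = 69
Right side y^r · r^s mod p:
11^67 mod 71 = 67
67^23 mod 71 = 11
67·11 = 737 ≡ 27 (mod 71)
69 ≠ 27, so verification fails.

invalid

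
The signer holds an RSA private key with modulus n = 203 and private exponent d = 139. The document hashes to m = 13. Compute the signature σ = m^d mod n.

m^139 mod 203 = 125

125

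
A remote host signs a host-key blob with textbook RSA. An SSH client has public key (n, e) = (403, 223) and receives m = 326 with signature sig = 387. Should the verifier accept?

reject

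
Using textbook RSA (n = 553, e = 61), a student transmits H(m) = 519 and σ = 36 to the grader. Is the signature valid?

valid

σ^2 ≡ 36^2 = 1296 ≡ 190
σ^4 ≡ 190^2 = 36100 ≡ 155
σ^8 ≡ 155^2 = 24025 ≡ 246
σ^16 ≡ 246^2 = 60516 ≡ 239
σ^32 ≡ 239^2 = 57121 ≡ 162
61 = 32 + 16 + 8 + 4 + 1, so σ^61 ≡ 162·239·246·155·36 ≡ 519 (mod 553)
519 = H(m), so the signature checks out.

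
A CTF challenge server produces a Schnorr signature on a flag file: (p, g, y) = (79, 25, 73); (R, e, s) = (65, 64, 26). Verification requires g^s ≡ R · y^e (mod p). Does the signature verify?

g^s mod p:
Squares mod 79: 25^1≡25, 25^2≡72, 25^4≡49, 25^8≡31, 25^16≡13
26 = 16 + 8 + 2, so 25^26 ≡ 13·31·72 ≡ 23 (mod 79)
R · y^e mod p:
Squares mod 79: 73^1≡73, 73^2≡36, 73^4≡32, 73^8≡76, 73^16≡9, 73^32≡2, 73^64≡4
73^64 ≡ 4 (mod 79)
65·4 = 260 ≡ 23 (mod 79)
23 ≡ 23 (mod 79); signature holds.

verifies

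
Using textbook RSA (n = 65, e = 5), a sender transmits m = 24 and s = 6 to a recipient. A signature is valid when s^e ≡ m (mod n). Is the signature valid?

invalid

s^2 ≡ 6^2 = 36
s^4 ≡ 36^2 = 1296 ≡ 61
5 = 4 + 1, so s^5 ≡ 61·6 ≡ 41 (mod 65)
The recovered value 41 does not match the digest 24.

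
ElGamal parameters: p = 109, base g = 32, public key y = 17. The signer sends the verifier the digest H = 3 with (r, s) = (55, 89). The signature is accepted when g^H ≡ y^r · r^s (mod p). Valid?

no

Left side g^H mod p:
32^2 = 1024 ≡ 43
3 = 2 + 1, so 32^3 ≡ 43·32 ≡ 68 (mod 109)
Right side y^r · r^s mod p:
17^2 = 289 ≡ 71
17^4 ≡ 71^2 = 5041 ≡ 27
17^8 ≡ 27^2 = 729 ≡ 75
17^16 ≡ 75^2 = 5625 ≡ 66
17^32 ≡ 66^2 = 4356 ≡ 105
55 = 32 + 16 + 4 + 2 + 1, so 17^55 ≡ 105·66·27·71·17 ≡ 92 (mod 109)
55^2 = 3025 ≡ 82
55^4 ≡ 82^2 = 6724 ≡ 75
55^8 ≡ 75^2 = 5625 ≡ 66
55^16 ≡ 66^2 = 4356 ≡ 105
55^32 ≡ 105^2 = 11025 ≡ 16
55^64 ≡ 16^2 = 256 ≡ 38
89 = 64 + 16 + 8 + 1, so 55^89 ≡ 38·105·66·55 ≡ 107 (mod 109)
92·107 = 9844 ≡ 34 (mod 109)
68 ≠ 34, so verification fails.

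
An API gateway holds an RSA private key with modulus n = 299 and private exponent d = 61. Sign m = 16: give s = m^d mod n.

211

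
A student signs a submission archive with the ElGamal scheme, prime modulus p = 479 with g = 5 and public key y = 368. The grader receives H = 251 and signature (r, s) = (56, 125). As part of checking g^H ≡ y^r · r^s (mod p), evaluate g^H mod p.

5^2 = 25
5^4 ≡ 25^2 = 625 ≡ 146
5^8 ≡ 146^2 = 21316 ≡ 240
5^16 ≡ 240^2 = 57600 ≡ 120
5^32 ≡ 120^2 = 14400 ≡ 30
5^64 ≡ 30^2 = 900 ≡ 421
5^128 ≡ 421^2 = 177241 ≡ 11
251 = 128 + 64 + 32 + 16 + 8 + 2 + 1, so 5^251 ≡ 11·421·30·120·240·25·5 ≡ 73 (mod 479)

73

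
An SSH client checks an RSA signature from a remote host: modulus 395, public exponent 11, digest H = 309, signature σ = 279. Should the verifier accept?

accept

Squares mod 395: σ^1≡279, σ^2≡26, σ^4≡281, σ^8≡356
11 = 8 + 2 + 1, so σ^11 ≡ 356·26·279 ≡ 309 (mod 395)
Since 309 equals the digest 309, verification succeeds.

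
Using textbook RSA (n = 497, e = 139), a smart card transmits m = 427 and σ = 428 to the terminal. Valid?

no

σ^2 ≡ 428^2 = 183184 ≡ 288
σ^4 ≡ 288^2 = 82944 ≡ 442
σ^8 ≡ 442^2 = 195364 ≡ 43
σ^16 ≡ 43^2 = 1849 ≡ 358
σ^32 ≡ 358^2 = 128164 ≡ 435
σ^64 ≡ 435^2 = 189225 ≡ 365
σ^128 ≡ 365^2 = 133225 ≡ 29
139 = 128 + 8 + 2 + 1, so σ^139 ≡ 29·43·288·428 ≡ 36 (mod 497)
36 ≠ 427, so verification fails.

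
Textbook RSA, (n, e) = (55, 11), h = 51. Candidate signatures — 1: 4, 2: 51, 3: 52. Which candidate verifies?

2

Candidate 1: Squares mod 55: 4^1≡4, 4^2≡16, 4^4≡36, 4^8≡31; 11 = 8 + 2 + 1, so 4^11 ≡ 31·16·4 ≡ 4 (mod 55)
Candidate 2: Squares mod 55: 51^1≡51, 51^2≡16, 51^4≡36, 51^8≡31; 11 = 8 + 2 + 1, so 51^11 ≡ 31·16·51 ≡ 51 (mod 55)
  → matches h = 51
Candidate 3: Squares mod 55: 52^1≡52, 52^2≡9, 52^4≡26, 52^8≡16; 11 = 8 + 2 + 1, so 52^11 ≡ 16·9·52 ≡ 8 (mod 55)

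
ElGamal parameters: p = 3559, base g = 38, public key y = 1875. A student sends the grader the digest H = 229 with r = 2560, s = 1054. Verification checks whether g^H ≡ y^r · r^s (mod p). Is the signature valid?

invalid

Left side g^H mod p:
Squares mod 3559: 38^1≡38, 38^2≡1444, 38^4≡3121, 38^8≡3217, 38^16≡3076, 38^32≡1954, 38^64≡2868, 38^128≡575
229 = 128 + 64 + 32 + 4 + 1, so 38^229 ≡ 575·2868·1954·3121·38 ≡ 2293 (mod 3559)
Right side y^r · r^s mod p:
Squares mod 3559: 1875^1≡1875, 1875^2≡2892, 1875^4≡14, 1875^8≡196, 1875^16≡2826, 1875^32≡3439, 1875^64≡164, 1875^128≡1983, 1875^256≡3153, 1875^512≡1122, 1875^1024≡2557, 1875^2048≡366
2560 = 2048 + 512, so 1875^2560 ≡ 366·1122 ≡ 1367 (mod 3559)
Squares mod 3559: 2560^1≡2560, 2560^2≡1481, 2560^4≡1017, 2560^8≡2179, 2560^16≡335, 2560^32≡1896, 2560^64≡226, 2560^128≡1250, 2560^256≡99, 2560^512≡2683, 2560^1024≡2191
1054 = 1024 + 16 + 8 + 4 + 2, so 2560^1054 ≡ 2191·335·2179·1017·1481 ≡ 2841 (mod 3559)
1367·2841 = 3883647 ≡ 778 (mod 3559)
2293 ≠ 778, so verification fails.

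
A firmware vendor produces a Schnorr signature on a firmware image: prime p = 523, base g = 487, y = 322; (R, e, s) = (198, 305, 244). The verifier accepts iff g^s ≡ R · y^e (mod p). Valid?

yes

g^s mod p:
Squares mod 523: 487^1≡487, 487^2≡250, 487^4≡263, 487^8≡133, 487^16≡430, 487^32≡281, 487^64≡511, 487^128≡144
244 = 128 + 64 + 32 + 16 + 4, so 487^244 ≡ 144·511·281·430·263 ≡ 391 (mod 523)
R · y^e mod p:
Squares mod 523: 322^1≡322, 322^2≡130, 322^4≡164, 322^8≡223, 322^16≡44, 322^32≡367, 322^64≡278, 322^128≡403, 322^256≡279
305 = 256 + 32 + 16 + 1, so 322^305 ≡ 279·367·44·322 ≡ 348 (mod 523)
198·348 = 68904 ≡ 391 (mod 523)
391 ≡ 391 (mod 523); signature holds.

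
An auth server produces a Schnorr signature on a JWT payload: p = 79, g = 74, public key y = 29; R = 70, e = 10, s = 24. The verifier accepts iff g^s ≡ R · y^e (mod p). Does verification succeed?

g^s mod p:
74^2 = 5476 ≡ 25
74^4 ≡ 25^2 = 625 ≡ 72
74^8 ≡ 72^2 = 5184 ≡ 49
74^16 ≡ 49^2 = 2401 ≡ 31
24 = 16 + 8, so 74^24 ≡ 31·49 ≡ 18 (mod 79)
R · y^e mod p:
29^2 = 841 ≡ 51
29^4 ≡ 51^2 = 2601 ≡ 73
29^8 ≡ 73^2 = 5329 ≡ 36
10 = 8 + 2, so 29^10 ≡ 36·51 ≡ 19 (mod 79)
70·19 = 1330 ≡ 66 (mod 79)
18 ≠ 66; the check fails.

fails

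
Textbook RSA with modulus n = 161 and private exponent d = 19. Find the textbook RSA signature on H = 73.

H^2 ≡ 73^2 = 5329 ≡ 16
H^4 ≡ 16^2 = 256 ≡ 95
H^8 ≡ 95^2 = 9025 ≡ 9
H^16 ≡ 9^2 = 81
19 = 16 + 2 + 1, so H^19 ≡ 81·16·73 ≡ 101 (mod 161)

101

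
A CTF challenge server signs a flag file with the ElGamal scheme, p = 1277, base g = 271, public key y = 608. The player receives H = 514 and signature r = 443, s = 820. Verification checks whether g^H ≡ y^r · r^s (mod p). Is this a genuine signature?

forged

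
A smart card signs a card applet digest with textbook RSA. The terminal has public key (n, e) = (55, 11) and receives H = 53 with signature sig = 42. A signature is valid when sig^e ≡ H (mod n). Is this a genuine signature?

sig^11 mod 55 = 53
Since 53 equals the digest 53, verification succeeds.

genuine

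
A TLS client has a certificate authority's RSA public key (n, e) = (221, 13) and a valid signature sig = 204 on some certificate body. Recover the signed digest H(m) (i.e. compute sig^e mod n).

204

sig^2 ≡ 204^2 = 41616 ≡ 68
sig^4 ≡ 68^2 = 4624 ≡ 204
sig^8 ≡ 204^2 = 41616 ≡ 68
13 = 8 + 4 + 1, so sig^13 ≡ 68·204·204 ≡ 204 (mod 221)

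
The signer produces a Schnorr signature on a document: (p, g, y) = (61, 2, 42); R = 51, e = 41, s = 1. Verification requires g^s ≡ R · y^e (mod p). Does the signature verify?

does not verify

g^s mod p:
2^1 mod 61 = 2
R · y^e mod p:
42^2 = 1764 ≡ 56
42^4 ≡ 56^2 = 3136 ≡ 25
42^8 ≡ 25^2 = 625 ≡ 15
42^16 ≡ 15^2 = 225 ≡ 42
42^32 ≡ 42^2 = 1764 ≡ 56
41 = 32 + 8 + 1, so 42^41 ≡ 56·15·42 ≡ 22 (mod 61)
51·22 = 1122 ≡ 24 (mod 61)
2 ≠ 24; the check fails.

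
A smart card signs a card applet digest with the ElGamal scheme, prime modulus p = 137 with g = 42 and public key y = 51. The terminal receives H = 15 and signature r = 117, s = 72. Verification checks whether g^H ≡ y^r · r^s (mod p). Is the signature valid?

Left side g^H mod p:
42^15 mod 137 = 80
Right side y^r · r^s mod p:
51^117 mod 137 = 5
117^72 mod 137 = 16
5·16 = 80 ≡ 80 (mod 137)
80 ≡ 80 (mod 137), so the signature is genuine.

valid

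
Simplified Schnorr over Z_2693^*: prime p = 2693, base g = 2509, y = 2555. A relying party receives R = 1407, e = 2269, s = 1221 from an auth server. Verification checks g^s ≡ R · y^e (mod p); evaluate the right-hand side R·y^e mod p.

Squares mod 2693: 2555^1≡2555, 2555^2≡193, 2555^4≡2240, 2555^8≡541, 2555^16≡1837, 2555^32≡240, 2555^64≡1047, 2555^128≡158, 2555^256≡727, 2555^512≡701, 2555^1024≡1275, 2555^2048≡1746
2269 = 2048 + 128 + 64 + 16 + 8 + 4 + 1, so 2555^2269 ≡ 1746·158·1047·1837·541·2240·2555 ≡ 2354 (mod 2693)
R · y^e ≡ 1407·2354 = 3312078 ≡ 2381 (mod 2693)

2381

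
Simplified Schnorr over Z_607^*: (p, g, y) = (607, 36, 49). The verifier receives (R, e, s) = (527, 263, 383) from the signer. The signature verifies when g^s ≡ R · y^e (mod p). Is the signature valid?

g^s mod p:
36^383 mod 607 = 597
R · y^e mod p:
49^263 mod 607 = 369
527·369 = 194463 ≡ 223 (mod 607)
597 ≠ 223; the check fails.

invalid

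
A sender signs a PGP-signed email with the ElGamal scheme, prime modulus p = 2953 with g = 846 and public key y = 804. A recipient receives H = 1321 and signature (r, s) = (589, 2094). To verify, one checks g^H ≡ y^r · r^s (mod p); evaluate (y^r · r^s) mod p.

Squares mod 2953: 804^1≡804, 804^2≡2662, 804^4≡1997, 804^8≡1459, 804^16≡2521, 804^32≡585, 804^64≡2630, 804^128≡974, 804^256≡763, 804^512≡428
589 = 512 + 64 + 8 + 4 + 1, so 804^589 ≡ 428·2630·1459·1997·804 ≡ 2735 (mod 2953)
Squares mod 2953: 589^1≡589, 589^2≡1420, 589^4≡2454, 589^8≡949, 589^16≡2889, 589^32≡1143, 589^64≡1223, 589^128≡1511, 589^256≡452, 589^512≡547, 589^1024≡956, 589^2048≡1459
2094 = 2048 + 32 + 8 + 4 + 2, so 589^2094 ≡ 1459·1143·949·2454·1420 ≡ 2482 (mod 2953)
y^r · r^s ≡ 2735·2482 = 6788270 ≡ 2276 (mod 2953)

2276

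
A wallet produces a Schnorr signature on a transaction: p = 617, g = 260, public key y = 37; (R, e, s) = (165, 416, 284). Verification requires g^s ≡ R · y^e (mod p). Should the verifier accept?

reject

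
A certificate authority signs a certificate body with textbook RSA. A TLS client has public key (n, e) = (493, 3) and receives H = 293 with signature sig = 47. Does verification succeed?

Squares mod 493: sig^1≡47, sig^2≡237
3 = 2 + 1, so sig^3 ≡ 237·47 ≡ 293 (mod 493)
Since 293 equals the digest 293, verification succeeds.

passes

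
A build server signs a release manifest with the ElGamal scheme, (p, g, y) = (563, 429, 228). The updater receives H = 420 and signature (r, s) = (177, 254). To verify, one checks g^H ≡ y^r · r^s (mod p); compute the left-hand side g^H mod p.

429^2 = 184041 ≡ 503
429^4 ≡ 503^2 = 253009 ≡ 222
429^8 ≡ 222^2 = 49284 ≡ 303
429^16 ≡ 303^2 = 91809 ≡ 40
429^32 ≡ 40^2 = 1600 ≡ 474
429^64 ≡ 474^2 = 224676 ≡ 39
429^128 ≡ 39^2 = 1521 ≡ 395
429^256 ≡ 395^2 = 156025 ≡ 74
420 = 256 + 128 + 32 + 4, so 429^420 ≡ 74·395·474·222 ≡ 186 (mod 563)

186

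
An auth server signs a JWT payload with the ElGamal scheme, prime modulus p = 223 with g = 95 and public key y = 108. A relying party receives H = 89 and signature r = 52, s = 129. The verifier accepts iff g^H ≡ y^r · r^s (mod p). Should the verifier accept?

Left side g^H mod p:
95^2 = 9025 ≡ 105
95^4 ≡ 105^2 = 11025 ≡ 98
95^8 ≡ 98^2 = 9604 ≡ 15
95^16 ≡ 15^2 = 225 ≡ 2
95^32 ≡ 2^2 = 4
95^64 ≡ 4^2 = 16
89 = 64 + 16 + 8 + 1, so 95^89 ≡ 16·2·15·95 ≡ 108 (mod 223)
Right side y^r · r^s mod p:
108^2 = 11664 ≡ 68
108^4 ≡ 68^2 = 4624 ≡ 164
108^8 ≡ 164^2 = 26896 ≡ 136
108^16 ≡ 136^2 = 18496 ≡ 210
108^32 ≡ 210^2 = 44100 ≡ 169
52 = 32 + 16 + 4, so 108^52 ≡ 169·210·164 ≡ 60 (mod 223)
52^2 = 2704 ≡ 28
52^4 ≡ 28^2 = 784 ≡ 115
52^8 ≡ 115^2 = 13225 ≡ 68
52^16 ≡ 68^2 = 4624 ≡ 164
52^32 ≡ 164^2 = 26896 ≡ 136
52^64 ≡ 136^2 = 18496 ≡ 210
52^128 ≡ 210^2 = 44100 ≡ 169
129 = 128 + 1, so 52^129 ≡ 169·52 ≡ 91 (mod 223)
60·91 = 5460 ≡ 108 (mod 223)
108 ≡ 108 (mod 223), so the signature is genuine.

accept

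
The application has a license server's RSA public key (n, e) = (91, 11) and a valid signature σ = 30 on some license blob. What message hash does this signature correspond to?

σ^2 ≡ 30^2 = 900 ≡ 81
σ^4 ≡ 81^2 = 6561 ≡ 9
σ^8 ≡ 9^2 = 81
11 = 8 + 2 + 1, so σ^11 ≡ 81·81·30 ≡ 88 (mod 91)

88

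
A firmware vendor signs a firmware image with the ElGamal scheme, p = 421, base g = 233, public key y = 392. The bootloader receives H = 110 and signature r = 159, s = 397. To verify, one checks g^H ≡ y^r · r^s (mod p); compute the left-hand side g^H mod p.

233^2 = 54289 ≡ 401
233^4 ≡ 401^2 = 160801 ≡ 400
233^8 ≡ 400^2 = 160000 ≡ 20
233^16 ≡ 20^2 = 400
233^32 ≡ 400^2 = 160000 ≡ 20
233^64 ≡ 20^2 = 400
110 = 64 + 32 + 8 + 4 + 2, so 233^110 ≡ 400·20·20·400·401 ≡ 401 (mod 421)

401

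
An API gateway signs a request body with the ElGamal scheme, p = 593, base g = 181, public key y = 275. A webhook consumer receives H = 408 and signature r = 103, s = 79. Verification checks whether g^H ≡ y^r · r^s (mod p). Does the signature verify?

Left side g^H mod p:
Squares mod 593: 181^1≡181, 181^2≡146, 181^4≡561, 181^8≡431, 181^16≡152, 181^32≡570, 181^64≡529, 181^128≡538, 181^256≡60
408 = 256 + 128 + 16 + 8, so 181^408 ≡ 60·538·152·431 ≡ 410 (mod 593)
Right side y^r · r^s mod p:
Squares mod 593: 275^1≡275, 275^2≡314, 275^4≡158, 275^8≡58, 275^16≡399, 275^32≡277, 275^64≡232
103 = 64 + 32 + 4 + 2 + 1, so 275^103 ≡ 232·277·158·314·275 ≡ 165 (mod 593)
Squares mod 593: 103^1≡103, 103^2≡528, 103^4≡74, 103^8≡139, 103^16≡345, 103^32≡425, 103^64≡353
79 = 64 + 8 + 4 + 2 + 1, so 103^79 ≡ 353·139·74·528·103 ≡ 290 (mod 593)
165·290 = 47850 ≡ 410 (mod 593)
410 ≡ 410 (mod 593), so the signature is genuine.

verifies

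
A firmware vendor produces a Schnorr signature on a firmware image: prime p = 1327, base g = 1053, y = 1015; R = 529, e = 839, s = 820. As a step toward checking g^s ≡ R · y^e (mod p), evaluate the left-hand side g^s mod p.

Squares mod 1327: 1053^1≡1053, 1053^2≡764, 1053^4≡1143, 1053^8≡681, 1053^16≡638, 1053^32≡982, 1053^64≡922, 1053^128≡804, 1053^256≡167, 1053^512≡22
820 = 512 + 256 + 32 + 16 + 4, so 1053^820 ≡ 22·167·982·638·1143 ≡ 969 (mod 1327)

969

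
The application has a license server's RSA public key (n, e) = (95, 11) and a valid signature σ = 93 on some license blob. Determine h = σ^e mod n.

42

σ^2 ≡ 93^2 = 8649 ≡ 4
σ^4 ≡ 4^2 = 16
σ^8 ≡ 16^2 = 256 ≡ 66
11 = 8 + 2 + 1, so σ^11 ≡ 66·4·93 ≡ 42 (mod 95)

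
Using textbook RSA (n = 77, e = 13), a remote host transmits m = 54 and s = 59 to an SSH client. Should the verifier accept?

s^2 ≡ 59^2 = 3481 ≡ 16
s^4 ≡ 16^2 = 256 ≡ 25
s^8 ≡ 25^2 = 625 ≡ 9
13 = 8 + 4 + 1, so s^13 ≡ 9·25·59 ≡ 31 (mod 77)
31 ≠ 54, so verification fails.

reject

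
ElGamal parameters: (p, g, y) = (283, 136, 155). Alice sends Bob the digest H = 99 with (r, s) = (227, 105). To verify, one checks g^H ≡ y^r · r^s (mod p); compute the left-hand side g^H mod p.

250

136^2 = 18496 ≡ 101
136^4 ≡ 101^2 = 10201 ≡ 13
136^8 ≡ 13^2 = 169
136^16 ≡ 169^2 = 28561 ≡ 261
136^32 ≡ 261^2 = 68121 ≡ 201
136^64 ≡ 201^2 = 40401 ≡ 215
99 = 64 + 32 + 2 + 1, so 136^99 ≡ 215·201·101·136 ≡ 250 (mod 283)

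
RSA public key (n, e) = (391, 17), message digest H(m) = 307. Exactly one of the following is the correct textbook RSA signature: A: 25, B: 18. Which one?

Candidate A: 25^17 mod 391 = 110
Candidate B: 18^17 mod 391 = 307
  → matches H(m) = 307

B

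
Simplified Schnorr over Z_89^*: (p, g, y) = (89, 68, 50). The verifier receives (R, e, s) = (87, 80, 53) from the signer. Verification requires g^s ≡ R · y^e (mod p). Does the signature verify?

does not verify

g^s mod p:
68^53 mod 89 = 53
R · y^e mod p:
50^80 mod 89 = 45
87·45 = 3915 ≡ 88 (mod 89)
53 ≠ 88; the check fails.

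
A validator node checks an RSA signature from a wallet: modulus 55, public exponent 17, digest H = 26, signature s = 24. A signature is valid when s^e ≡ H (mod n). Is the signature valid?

invalid

s^2 ≡ 24^2 = 576 ≡ 26
s^4 ≡ 26^2 = 676 ≡ 16
s^8 ≡ 16^2 = 256 ≡ 36
s^16 ≡ 36^2 = 1296 ≡ 31
17 = 16 + 1, so s^17 ≡ 31·24 ≡ 29 (mod 55)
29 ≠ 26, so verification fails.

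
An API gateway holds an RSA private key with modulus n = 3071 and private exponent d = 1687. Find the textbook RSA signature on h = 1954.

2409

h^1687 mod 3071 = 2409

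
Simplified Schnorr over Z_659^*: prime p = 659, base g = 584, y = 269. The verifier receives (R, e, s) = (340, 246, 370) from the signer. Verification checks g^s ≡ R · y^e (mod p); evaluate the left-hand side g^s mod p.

584^2 = 341056 ≡ 353
584^4 ≡ 353^2 = 124609 ≡ 58
584^8 ≡ 58^2 = 3364 ≡ 69
584^16 ≡ 69^2 = 4761 ≡ 148
584^32 ≡ 148^2 = 21904 ≡ 157
584^64 ≡ 157^2 = 24649 ≡ 266
584^128 ≡ 266^2 = 70756 ≡ 243
584^256 ≡ 243^2 = 59049 ≡ 398
370 = 256 + 64 + 32 + 16 + 2, so 584^370 ≡ 398·266·157·148·353 ≡ 587 (mod 659)

587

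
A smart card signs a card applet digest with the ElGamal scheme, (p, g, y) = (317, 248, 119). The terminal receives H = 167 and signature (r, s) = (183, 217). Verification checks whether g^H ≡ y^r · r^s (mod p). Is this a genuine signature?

Left side g^H mod p:
248^2 = 61504 ≡ 6
248^4 ≡ 6^2 = 36
248^8 ≡ 36^2 = 1296 ≡ 28
248^16 ≡ 28^2 = 784 ≡ 150
248^32 ≡ 150^2 = 22500 ≡ 310
248^64 ≡ 310^2 = 96100 ≡ 49
248^128 ≡ 49^2 = 2401 ≡ 182
167 = 128 + 32 + 4 + 2 + 1, so 248^167 ≡ 182·310·36·6·248 ≡ 30 (mod 317)
Right side y^r · r^s mod p:
119^2 = 14161 ≡ 213
119^4 ≡ 213^2 = 45369 ≡ 38
119^8 ≡ 38^2 = 1444 ≡ 176
119^16 ≡ 176^2 = 30976 ≡ 227
119^32 ≡ 227^2 = 51529 ≡ 175
119^64 ≡ 175^2 = 30625 ≡ 193
119^128 ≡ 193^2 = 37249 ≡ 160
183 = 128 + 32 + 16 + 4 + 2 + 1, so 119^183 ≡ 160·175·227·38·213·119 ≡ 78 (mod 317)
183^2 = 33489 ≡ 204
183^4 ≡ 204^2 = 41616 ≡ 89
183^8 ≡ 89^2 = 7921 ≡ 313
183^16 ≡ 313^2 = 97969 ≡ 16
183^32 ≡ 16^2 = 256
183^64 ≡ 256^2 = 65536 ≡ 234
183^128 ≡ 234^2 = 54756 ≡ 232
217 = 128 + 64 + 16 + 8 + 1, so 183^217 ≡ 232·234·16·313·183 ≡ 109 (mod 317)
78·109 = 8502 ≡ 260 (mod 317)
30 ≠ 260, so verification fails.

forged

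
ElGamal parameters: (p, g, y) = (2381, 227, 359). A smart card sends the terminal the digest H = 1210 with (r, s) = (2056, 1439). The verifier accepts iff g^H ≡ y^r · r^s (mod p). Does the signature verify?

Left side g^H mod p:
227^2 = 51529 ≡ 1528
227^4 ≡ 1528^2 = 2334784 ≡ 1404
227^8 ≡ 1404^2 = 1971216 ≡ 2129
227^16 ≡ 2129^2 = 4532641 ≡ 1598
227^32 ≡ 1598^2 = 2553604 ≡ 1172
227^64 ≡ 1172^2 = 1373584 ≡ 2128
227^128 ≡ 2128^2 = 4528384 ≡ 2103
227^256 ≡ 2103^2 = 4422609 ≡ 1092
227^512 ≡ 1092^2 = 1192464 ≡ 1964
227^1024 ≡ 1964^2 = 3857296 ≡ 76
1210 = 1024 + 128 + 32 + 16 + 8 + 2, so 227^1210 ≡ 76·2103·1172·1598·2129·1528 ≡ 1691 (mod 2381)
Right side y^r · r^s mod p:
359^2 = 128881 ≡ 307
359^4 ≡ 307^2 = 94249 ≡ 1390
359^8 ≡ 1390^2 = 1932100 ≡ 1109
359^16 ≡ 1109^2 = 1229881 ≡ 1285
359^32 ≡ 1285^2 = 1651225 ≡ 1192
359^64 ≡ 1192^2 = 1420864 ≡ 1788
359^128 ≡ 1788^2 = 3196944 ≡ 1642
359^256 ≡ 1642^2 = 2696164 ≡ 872
359^512 ≡ 872^2 = 760384 ≡ 845
359^1024 ≡ 845^2 = 714025 ≡ 2106
359^2048 ≡ 2106^2 = 4435236 ≡ 1814
2056 = 2048 + 8, so 359^2056 ≡ 1814·1109 ≡ 2162 (mod 2381)
2056^2 = 4227136 ≡ 861
2056^4 ≡ 861^2 = 741321 ≡ 830
2056^8 ≡ 830^2 = 688900 ≡ 791
2056^16 ≡ 791^2 = 625681 ≡ 1859
2056^32 ≡ 1859^2 = 3455881 ≡ 1050
2056^64 ≡ 1050^2 = 1102500 ≡ 97
2056^128 ≡ 97^2 = 9409 ≡ 2266
2056^256 ≡ 2266^2 = 5134756 ≡ 1320
2056^512 ≡ 1320^2 = 1742400 ≡ 1889
2056^1024 ≡ 1889^2 = 3568321 ≡ 1583
1439 = 1024 + 256 + 128 + 16 + 8 + 4 + 2 + 1, so 2056^1439 ≡ 1583·1320·2266·1859·791·830·861·2056 ≡ 1033 (mod 2381)
2162·1033 = 2233346 ≡ 2349 (mod 2381)
1691 ≠ 2349, so verification fails.

does not verify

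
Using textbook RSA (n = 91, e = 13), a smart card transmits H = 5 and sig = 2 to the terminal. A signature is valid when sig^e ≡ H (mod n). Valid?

sig^13 mod 91 = 2
sig^13 mod 91 = 2, but H = 5.

no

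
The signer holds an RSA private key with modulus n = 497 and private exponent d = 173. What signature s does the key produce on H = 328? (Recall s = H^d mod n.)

482

Squares mod 497: H^1≡328, H^2≡232, H^4≡148, H^8≡36, H^16≡302, H^32≡253, H^64≡393, H^128≡379
173 = 128 + 32 + 8 + 4 + 1, so H^173 ≡ 379·253·36·148·328 ≡ 482 (mod 497)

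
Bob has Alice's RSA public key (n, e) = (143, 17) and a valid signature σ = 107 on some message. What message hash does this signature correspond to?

Squares mod 143: σ^1≡107, σ^2≡9, σ^4≡81, σ^8≡126, σ^16≡3
17 = 16 + 1, so σ^17 ≡ 3·107 ≡ 35 (mod 143)

35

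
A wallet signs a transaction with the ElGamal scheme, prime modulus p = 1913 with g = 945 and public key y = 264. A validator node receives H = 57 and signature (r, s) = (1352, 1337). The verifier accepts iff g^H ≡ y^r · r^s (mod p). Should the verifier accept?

accept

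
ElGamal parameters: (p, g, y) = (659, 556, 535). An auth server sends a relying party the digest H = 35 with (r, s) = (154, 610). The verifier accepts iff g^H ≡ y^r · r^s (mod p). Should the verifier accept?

reject

Left side g^H mod p:
Squares mod 659: 556^1≡556, 556^2≡65, 556^4≡271, 556^8≡292, 556^16≡253, 556^32≡86
35 = 32 + 2 + 1, so 556^35 ≡ 86·65·556 ≡ 196 (mod 659)
Right side y^r · r^s mod p:
Squares mod 659: 535^1≡535, 535^2≡219, 535^4≡513, 535^8≡228, 535^16≡582, 535^32≡657, 535^64≡4, 535^128≡16
154 = 128 + 16 + 8 + 2, so 535^154 ≡ 16·582·228·219 ≡ 108 (mod 659)
Squares mod 659: 154^1≡154, 154^2≡651, 154^4≡64, 154^8≡142, 154^16≡394, 154^32≡371, 154^64≡569, 154^128≡192, 154^256≡619, 154^512≡282
610 = 512 + 64 + 32 + 2, so 154^610 ≡ 282·569·371·651 ≡ 186 (mod 659)
108·186 = 20088 ≡ 318 (mod 659)
196 ≠ 318, so verification fails.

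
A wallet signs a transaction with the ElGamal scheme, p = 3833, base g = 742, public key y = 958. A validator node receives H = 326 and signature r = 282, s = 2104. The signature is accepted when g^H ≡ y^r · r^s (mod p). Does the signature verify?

verifies

Left side g^H mod p:
742^326 mod 3833 = 1391
Right side y^r · r^s mod p:
958^282 mod 3833 = 3184
282^2104 mod 3833 = 3382
3184·3382 = 10768288 ≡ 1391 (mod 3833)
1391 ≡ 1391 (mod 3833), so the signature is genuine.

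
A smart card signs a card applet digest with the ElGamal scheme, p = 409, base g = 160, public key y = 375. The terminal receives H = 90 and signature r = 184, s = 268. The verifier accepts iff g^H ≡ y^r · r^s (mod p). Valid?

no

Left side g^H mod p:
Squares mod 409: 160^1≡160, 160^2≡242, 160^4≡77, 160^8≡203, 160^16≡309, 160^32≡184, 160^64≡318
90 = 64 + 16 + 8 + 2, so 160^90 ≡ 318·309·203·242 ≡ 193 (mod 409)
Right side y^r · r^s mod p:
Squares mod 409: 375^1≡375, 375^2≡338, 375^4≡133, 375^8≡102, 375^16≡179, 375^32≡139, 375^64≡98, 375^128≡197
184 = 128 + 32 + 16 + 8, so 375^184 ≡ 197·139·179·102 ≡ 77 (mod 409)
Squares mod 409: 184^1≡184, 184^2≡318, 184^4≡101, 184^8≡385, 184^16≡167, 184^32≡77, 184^64≡203, 184^128≡309, 184^256≡184
268 = 256 + 8 + 4, so 184^268 ≡ 184·385·101 ≡ 203 (mod 409)
77·203 = 15631 ≡ 89 (mod 409)
193 ≠ 89, so verification fails.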